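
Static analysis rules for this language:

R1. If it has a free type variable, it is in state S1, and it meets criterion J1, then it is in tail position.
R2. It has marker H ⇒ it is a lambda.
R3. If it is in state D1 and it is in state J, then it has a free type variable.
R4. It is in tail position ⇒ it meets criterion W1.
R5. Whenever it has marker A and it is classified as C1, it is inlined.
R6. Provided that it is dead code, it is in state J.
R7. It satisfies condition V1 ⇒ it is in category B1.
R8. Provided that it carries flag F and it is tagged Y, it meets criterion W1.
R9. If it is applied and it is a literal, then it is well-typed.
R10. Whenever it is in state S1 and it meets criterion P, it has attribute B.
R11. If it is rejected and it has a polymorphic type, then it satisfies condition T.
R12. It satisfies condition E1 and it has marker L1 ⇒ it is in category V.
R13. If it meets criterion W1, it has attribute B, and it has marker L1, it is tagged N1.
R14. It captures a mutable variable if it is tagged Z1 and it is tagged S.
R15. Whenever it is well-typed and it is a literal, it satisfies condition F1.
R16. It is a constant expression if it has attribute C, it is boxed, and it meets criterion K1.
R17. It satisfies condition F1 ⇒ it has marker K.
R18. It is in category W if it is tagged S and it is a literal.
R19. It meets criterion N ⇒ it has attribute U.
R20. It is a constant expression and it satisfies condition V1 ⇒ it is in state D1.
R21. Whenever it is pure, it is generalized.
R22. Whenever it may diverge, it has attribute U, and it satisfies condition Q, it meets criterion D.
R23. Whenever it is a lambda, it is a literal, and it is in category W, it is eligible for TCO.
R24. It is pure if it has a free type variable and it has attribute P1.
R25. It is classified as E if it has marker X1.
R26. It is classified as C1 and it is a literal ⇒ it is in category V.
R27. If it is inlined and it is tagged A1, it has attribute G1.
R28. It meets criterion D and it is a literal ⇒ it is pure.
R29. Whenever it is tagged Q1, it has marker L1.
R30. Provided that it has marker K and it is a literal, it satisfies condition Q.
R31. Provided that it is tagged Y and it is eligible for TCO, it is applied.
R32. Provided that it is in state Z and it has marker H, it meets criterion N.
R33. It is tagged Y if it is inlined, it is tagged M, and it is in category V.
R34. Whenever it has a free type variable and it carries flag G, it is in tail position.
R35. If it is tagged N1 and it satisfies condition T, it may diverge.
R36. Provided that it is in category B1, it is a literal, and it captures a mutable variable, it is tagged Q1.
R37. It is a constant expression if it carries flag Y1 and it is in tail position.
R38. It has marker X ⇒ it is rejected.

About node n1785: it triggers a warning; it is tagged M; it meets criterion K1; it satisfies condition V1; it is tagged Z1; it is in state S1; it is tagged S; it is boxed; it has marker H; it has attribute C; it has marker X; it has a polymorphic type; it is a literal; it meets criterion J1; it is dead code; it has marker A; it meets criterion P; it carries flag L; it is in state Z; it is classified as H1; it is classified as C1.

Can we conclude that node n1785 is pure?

Yes

By R2 (it has marker H): it is a lambda.
By R5 (it has marker A, it is classified as C1): it is inlined.
By R6 (it is dead code): it is in state J.
By R7 (it satisfies condition V1): it is in category B1.
By R10 (it is in state S1, it meets criterion P): it has attribute B.
By R14 (it is tagged Z1, it is tagged S): it captures a mutable variable.
By R16 (it has attribute C, it is boxed, it meets criterion K1): it is a constant expression.
By R18 (it is tagged S, it is a literal): it is in category W.
By R20 (it is a constant expression, it satisfies condition V1): it is in state D1.
By R23 (it is a lambda, it is a literal, it is in category W): it is eligible for TCO.
By R26 (it is classified as C1, it is a literal): it is in category V.
By R32 (it is in state Z, it has marker H): it meets criterion N.
By R33 (it is inlined, it is tagged M, it is in category V): it is tagged Y.
By R36 (it is in category B1, it is a literal, it captures a mutable variable): it is tagged Q1.
By R38 (it has marker X): it is rejected.
By R3 (it is in state D1, it is in state J): it has a free type variable.
By R11 (it is rejected, it has a polymorphic type): it satisfies condition T.
By R19 (it meets criterion N): it has attribute U.
By R29 (it is tagged Q1): it has marker L1.
By R31 (it is tagged Y, it is eligible for TCO): it is applied.
By R1 (it has a free type variable, it is in state S1, it meets criterion J1): it is in tail position.
By R4 (it is in tail position): it meets criterion W1.
By R9 (it is applied, it is a literal): it is well-typed.
By R13 (it meets criterion W1, it has attribute B, it has marker L1): it is tagged N1.
By R15 (it is well-typed, it is a literal): it satisfies condition F1.
By R17 (it satisfies condition F1): it has marker K.
By R30 (it has marker K, it is a literal): it satisfies condition Q.
By R35 (it is tagged N1, it satisfies condition T): it may diverge.
By R22 (it may diverge, it has attribute U, it satisfies condition Q): it meets criterion D.
By R28 (it meets criterion D, it is a literal): it is pure.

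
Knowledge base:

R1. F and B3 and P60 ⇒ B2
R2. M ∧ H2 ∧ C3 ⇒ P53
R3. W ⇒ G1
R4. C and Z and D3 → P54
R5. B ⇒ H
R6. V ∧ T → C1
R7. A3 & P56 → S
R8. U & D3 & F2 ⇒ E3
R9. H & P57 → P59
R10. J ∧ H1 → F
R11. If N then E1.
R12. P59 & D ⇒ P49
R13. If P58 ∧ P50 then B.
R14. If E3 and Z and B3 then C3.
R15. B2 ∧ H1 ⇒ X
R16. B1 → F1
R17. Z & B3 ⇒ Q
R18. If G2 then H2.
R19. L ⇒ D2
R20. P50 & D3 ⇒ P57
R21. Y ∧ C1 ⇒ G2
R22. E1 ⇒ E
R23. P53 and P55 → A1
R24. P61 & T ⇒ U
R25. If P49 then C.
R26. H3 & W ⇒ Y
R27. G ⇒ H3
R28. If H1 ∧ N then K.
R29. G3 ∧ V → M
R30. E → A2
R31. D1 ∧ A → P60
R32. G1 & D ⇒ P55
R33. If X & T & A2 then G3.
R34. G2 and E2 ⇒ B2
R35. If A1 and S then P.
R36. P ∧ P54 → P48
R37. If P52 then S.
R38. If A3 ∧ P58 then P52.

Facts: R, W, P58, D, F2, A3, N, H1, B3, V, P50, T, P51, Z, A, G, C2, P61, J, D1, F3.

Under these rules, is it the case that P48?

No

Forward chaining from the given facts derives: G1, C1, F, E1, B, Q, E, U, H3, K, A2, P60, P55, P52, B2, H, X, Y, G3, S, G2, M, H2.
The only rule concluding P48 is R36, which needs P; that is never established.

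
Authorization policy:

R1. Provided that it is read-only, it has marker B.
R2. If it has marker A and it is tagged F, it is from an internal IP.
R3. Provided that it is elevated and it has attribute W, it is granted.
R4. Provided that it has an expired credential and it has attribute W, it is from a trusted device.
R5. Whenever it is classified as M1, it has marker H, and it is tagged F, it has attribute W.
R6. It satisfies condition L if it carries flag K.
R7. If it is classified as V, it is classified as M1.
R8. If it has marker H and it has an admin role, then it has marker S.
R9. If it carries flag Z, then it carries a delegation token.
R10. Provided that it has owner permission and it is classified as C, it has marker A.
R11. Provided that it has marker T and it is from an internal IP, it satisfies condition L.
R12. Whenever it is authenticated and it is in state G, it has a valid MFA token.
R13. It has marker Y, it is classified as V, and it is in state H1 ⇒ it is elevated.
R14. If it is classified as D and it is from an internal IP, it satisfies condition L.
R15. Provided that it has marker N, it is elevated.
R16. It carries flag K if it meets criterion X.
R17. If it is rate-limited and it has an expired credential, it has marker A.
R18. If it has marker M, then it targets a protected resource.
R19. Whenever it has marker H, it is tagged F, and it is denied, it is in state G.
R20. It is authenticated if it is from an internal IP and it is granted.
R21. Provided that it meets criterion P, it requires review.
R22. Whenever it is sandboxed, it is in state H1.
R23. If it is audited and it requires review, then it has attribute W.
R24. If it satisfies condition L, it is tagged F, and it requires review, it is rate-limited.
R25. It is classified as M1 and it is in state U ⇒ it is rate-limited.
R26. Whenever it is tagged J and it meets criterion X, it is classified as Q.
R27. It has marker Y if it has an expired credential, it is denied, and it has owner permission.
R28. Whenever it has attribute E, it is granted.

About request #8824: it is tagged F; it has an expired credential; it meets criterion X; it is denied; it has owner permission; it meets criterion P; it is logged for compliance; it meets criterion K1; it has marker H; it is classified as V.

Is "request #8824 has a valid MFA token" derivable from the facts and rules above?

Forward chaining from the given facts derives: is classified as M1, carries flag K, is in state G, requires review, has marker Y, has attribute W, satisfies condition L, is rate-limited, is from a trusted device, has marker A, is from an internal IP.
The only rule concluding "it has a valid MFA token" is R12, which needs "it is authenticated"; that is never established.

No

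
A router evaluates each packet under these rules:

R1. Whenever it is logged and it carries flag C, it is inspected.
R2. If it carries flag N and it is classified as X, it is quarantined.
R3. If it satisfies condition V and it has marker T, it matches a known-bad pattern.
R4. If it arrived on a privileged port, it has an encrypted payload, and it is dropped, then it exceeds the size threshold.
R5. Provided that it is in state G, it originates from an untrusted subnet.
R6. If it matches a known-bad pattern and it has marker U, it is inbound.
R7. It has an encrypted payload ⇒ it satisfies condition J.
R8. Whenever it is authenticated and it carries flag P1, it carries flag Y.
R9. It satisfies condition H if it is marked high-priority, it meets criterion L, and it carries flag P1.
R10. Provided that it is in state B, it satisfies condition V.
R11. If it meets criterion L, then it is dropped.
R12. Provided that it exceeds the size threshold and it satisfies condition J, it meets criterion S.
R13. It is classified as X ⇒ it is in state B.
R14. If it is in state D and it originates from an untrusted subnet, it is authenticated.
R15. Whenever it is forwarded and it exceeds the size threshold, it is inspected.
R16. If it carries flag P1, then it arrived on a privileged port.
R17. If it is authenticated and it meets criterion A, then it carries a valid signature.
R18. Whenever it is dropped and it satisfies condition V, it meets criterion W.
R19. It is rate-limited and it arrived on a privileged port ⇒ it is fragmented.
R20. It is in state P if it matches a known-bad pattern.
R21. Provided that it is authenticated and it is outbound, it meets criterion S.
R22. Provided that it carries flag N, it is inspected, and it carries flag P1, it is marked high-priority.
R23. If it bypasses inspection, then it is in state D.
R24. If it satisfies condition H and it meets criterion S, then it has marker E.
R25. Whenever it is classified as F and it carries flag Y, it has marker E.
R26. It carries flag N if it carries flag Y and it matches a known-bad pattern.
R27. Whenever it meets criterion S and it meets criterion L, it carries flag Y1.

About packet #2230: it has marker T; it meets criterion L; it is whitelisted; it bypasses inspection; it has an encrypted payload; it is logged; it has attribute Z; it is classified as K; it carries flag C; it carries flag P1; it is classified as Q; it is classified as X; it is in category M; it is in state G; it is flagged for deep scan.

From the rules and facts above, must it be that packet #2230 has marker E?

Yes

By R1 (it is logged, it carries flag C): it is inspected.
By R5 (it is in state G): it originates from an untrusted subnet.
By R7 (it has an encrypted payload): it satisfies condition J.
By R11 (it meets criterion L): it is dropped.
By R13 (it is classified as X): it is in state B.
By R16 (it carries flag P1): it arrived on a privileged port.
By R23 (it bypasses inspection): it is in state D.
By R4 (it arrived on a privileged port, it has an encrypted payload, it is dropped): it exceeds the size threshold.
By R10 (it is in state B): it satisfies condition V.
By R12 (it exceeds the size threshold, it satisfies condition J): it meets criterion S.
By R14 (it is in state D, it originates from an untrusted subnet): it is authenticated.
By R3 (it satisfies condition V, it has marker T): it matches a known-bad pattern.
By R8 (it is authenticated, it carries flag P1): it carries flag Y.
By R26 (it carries flag Y, it matches a known-bad pattern): it carries flag N.
By R22 (it carries flag N, it is inspected, it carries flag P1): it is marked high-priority.
By R9 (it is marked high-priority, it meets criterion L, it carries flag P1): it satisfies condition H.
By R24 (it satisfies condition H, it meets criterion S): it has marker E.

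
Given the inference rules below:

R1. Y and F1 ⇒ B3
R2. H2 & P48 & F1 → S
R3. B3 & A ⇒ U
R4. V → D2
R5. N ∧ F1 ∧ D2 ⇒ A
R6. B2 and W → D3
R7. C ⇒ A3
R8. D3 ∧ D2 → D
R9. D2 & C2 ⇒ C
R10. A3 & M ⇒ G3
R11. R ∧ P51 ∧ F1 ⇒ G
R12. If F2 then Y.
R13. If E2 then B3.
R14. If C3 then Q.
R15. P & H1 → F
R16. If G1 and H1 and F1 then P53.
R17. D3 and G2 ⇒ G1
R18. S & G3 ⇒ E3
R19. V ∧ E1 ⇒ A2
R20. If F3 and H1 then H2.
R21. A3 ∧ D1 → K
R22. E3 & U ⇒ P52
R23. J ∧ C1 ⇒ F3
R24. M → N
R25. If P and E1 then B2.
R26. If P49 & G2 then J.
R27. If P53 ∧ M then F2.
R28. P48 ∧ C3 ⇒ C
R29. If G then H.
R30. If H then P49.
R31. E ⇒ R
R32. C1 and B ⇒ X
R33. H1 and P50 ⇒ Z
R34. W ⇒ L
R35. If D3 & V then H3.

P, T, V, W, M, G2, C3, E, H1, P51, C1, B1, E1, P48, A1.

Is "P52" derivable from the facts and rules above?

Forward chaining from the given facts derives: D2, Q, F, A2, N, B2, C, R, L, D3, A3, D, G3, G1, H3.
The only rule concluding P52 is R22, which needs E3; that is never established.

No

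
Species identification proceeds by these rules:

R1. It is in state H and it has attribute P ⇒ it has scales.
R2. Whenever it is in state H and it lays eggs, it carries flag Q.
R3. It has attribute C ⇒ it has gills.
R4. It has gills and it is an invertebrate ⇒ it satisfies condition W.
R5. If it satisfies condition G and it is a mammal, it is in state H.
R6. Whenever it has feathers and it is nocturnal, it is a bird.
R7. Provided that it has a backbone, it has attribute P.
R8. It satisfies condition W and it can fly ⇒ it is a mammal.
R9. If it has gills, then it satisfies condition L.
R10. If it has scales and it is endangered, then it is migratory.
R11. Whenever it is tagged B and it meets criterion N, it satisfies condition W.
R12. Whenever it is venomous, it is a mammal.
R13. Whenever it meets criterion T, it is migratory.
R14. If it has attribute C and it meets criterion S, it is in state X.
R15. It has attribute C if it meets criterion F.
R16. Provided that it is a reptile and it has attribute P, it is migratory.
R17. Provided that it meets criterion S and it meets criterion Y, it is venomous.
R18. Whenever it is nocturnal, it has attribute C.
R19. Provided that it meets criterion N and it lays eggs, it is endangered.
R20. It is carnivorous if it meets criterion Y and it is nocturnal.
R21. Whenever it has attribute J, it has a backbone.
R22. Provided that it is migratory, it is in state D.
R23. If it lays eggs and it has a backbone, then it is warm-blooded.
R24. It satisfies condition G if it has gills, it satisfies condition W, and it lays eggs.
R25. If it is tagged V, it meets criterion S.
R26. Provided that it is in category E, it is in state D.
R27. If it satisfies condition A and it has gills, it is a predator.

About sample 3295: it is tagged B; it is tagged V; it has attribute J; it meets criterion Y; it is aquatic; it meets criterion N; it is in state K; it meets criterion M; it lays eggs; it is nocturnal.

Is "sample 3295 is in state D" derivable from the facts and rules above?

By R11 (it is tagged B, it meets criterion N): it satisfies condition W.
By R18 (it is nocturnal): it has attribute C.
By R19 (it meets criterion N, it lays eggs): it is endangered.
By R21 (it has attribute J): it has a backbone.
By R25 (it is tagged V): it meets criterion S.
By R3 (it has attribute C): it has gills.
By R7 (it has a backbone): it has attribute P.
By R17 (it meets criterion S, it meets criterion Y): it is venomous.
By R24 (it has gills, it satisfies condition W, it lays eggs): it satisfies condition G.
By R12 (it is venomous): it is a mammal.
By R5 (it satisfies condition G, it is a mammal): it is in state H.
By R1 (it is in state H, it has attribute P): it has scales.
By R10 (it has scales, it is endangered): it is migratory.
By R22 (it is migratory): it is in state D.

Yes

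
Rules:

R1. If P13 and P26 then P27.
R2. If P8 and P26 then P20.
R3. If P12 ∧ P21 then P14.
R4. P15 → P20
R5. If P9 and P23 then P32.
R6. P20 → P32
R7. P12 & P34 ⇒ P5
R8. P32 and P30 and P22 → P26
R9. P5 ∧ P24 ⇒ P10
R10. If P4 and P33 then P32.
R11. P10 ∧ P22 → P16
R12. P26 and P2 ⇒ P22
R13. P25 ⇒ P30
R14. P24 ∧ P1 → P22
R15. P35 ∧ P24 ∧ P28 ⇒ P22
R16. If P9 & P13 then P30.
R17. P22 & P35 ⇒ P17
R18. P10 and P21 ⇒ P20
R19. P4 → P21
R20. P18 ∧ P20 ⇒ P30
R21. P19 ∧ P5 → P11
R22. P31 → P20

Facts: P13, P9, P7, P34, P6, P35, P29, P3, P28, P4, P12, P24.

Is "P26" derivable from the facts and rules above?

P5  (by R7: P12, P34)
P10  (by R9: P5, P24)
P22  (by R15: P35, P24, P28)
P30  (by R16: P9, P13)
P21  (by R19: P4)
P20  (by R18: P10, P21)
P32  (by R6: P20)
P26  (by R8: P32, P30, P22)

Yes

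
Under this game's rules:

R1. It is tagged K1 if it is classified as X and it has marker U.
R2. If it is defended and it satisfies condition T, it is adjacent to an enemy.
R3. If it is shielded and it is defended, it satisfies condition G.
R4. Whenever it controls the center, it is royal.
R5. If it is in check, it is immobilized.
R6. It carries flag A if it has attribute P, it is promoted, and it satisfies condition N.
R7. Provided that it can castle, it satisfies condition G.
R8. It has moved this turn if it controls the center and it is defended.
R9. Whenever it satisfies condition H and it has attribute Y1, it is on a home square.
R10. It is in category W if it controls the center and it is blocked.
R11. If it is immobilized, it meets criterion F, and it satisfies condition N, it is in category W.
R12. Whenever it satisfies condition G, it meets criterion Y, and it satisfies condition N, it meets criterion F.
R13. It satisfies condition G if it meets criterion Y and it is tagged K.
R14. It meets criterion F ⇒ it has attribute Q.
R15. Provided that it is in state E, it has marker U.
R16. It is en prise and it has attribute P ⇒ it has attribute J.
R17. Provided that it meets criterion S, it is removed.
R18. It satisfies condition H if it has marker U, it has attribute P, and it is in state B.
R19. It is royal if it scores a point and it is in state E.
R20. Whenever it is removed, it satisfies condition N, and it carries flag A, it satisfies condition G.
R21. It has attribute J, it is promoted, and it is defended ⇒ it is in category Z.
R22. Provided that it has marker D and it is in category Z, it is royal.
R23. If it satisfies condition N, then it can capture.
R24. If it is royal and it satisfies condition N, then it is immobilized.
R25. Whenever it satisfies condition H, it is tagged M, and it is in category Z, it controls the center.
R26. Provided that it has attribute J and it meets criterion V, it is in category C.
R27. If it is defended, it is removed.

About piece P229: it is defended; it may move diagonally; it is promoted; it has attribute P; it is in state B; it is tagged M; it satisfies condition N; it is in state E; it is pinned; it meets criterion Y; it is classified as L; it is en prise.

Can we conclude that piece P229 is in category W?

By R6 (it has attribute P, it is promoted, it satisfies condition N): it carries flag A.
By R15 (it is in state E): it has marker U.
By R16 (it is en prise, it has attribute P): it has attribute J.
By R18 (it has marker U, it has attribute P, it is in state B): it satisfies condition H.
By R21 (it has attribute J, it is promoted, it is defended): it is in category Z.
By R25 (it satisfies condition H, it is tagged M, it is in category Z): it controls the center.
By R27 (it is defended): it is removed.
By R4 (it controls the center): it is royal.
By R20 (it is removed, it satisfies condition N, it carries flag A): it satisfies condition G.
By R24 (it is royal, it satisfies condition N): it is immobilized.
By R12 (it satisfies condition G, it meets criterion Y, it satisfies condition N): it meets criterion F.
By R11 (it is immobilized, it meets criterion F, it satisfies condition N): it is in category W.

Yes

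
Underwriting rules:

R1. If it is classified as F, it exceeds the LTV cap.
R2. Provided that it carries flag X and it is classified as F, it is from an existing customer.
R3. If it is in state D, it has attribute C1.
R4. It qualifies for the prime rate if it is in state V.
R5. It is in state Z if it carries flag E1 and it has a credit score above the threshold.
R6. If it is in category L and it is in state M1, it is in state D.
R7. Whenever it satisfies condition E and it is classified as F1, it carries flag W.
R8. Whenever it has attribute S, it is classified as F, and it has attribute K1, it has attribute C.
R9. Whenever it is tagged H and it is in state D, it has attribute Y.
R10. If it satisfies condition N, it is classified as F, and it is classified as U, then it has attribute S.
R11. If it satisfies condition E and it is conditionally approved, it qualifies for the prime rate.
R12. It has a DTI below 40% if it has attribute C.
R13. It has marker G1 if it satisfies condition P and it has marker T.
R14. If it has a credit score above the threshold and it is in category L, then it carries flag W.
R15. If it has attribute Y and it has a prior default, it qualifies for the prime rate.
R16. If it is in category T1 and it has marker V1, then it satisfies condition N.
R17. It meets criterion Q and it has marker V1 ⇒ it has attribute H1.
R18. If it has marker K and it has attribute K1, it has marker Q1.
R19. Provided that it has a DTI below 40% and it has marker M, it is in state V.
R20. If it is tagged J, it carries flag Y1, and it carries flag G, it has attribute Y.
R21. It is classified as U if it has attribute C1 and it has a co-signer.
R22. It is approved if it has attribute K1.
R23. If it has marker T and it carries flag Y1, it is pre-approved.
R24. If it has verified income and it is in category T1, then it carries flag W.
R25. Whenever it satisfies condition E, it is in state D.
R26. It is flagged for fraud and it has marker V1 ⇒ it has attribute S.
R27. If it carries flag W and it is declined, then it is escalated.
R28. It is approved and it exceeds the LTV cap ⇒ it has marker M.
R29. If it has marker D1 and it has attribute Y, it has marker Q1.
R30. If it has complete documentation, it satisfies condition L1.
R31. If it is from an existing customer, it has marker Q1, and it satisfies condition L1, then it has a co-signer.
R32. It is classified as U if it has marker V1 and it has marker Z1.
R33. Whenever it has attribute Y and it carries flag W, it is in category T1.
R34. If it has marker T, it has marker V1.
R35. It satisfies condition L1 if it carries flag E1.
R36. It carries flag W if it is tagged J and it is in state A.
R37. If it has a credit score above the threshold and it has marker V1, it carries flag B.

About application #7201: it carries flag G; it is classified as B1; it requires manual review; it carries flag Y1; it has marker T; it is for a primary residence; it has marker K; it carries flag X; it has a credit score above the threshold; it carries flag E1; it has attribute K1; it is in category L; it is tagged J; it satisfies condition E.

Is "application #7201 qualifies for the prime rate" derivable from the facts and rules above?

No

Forward chaining from the given facts derives: is in state Z, carries flag W, has marker Q1, has attribute Y, is approved, is pre-approved, is in state D, is in category T1, has marker V1, satisfies condition L1, carries flag B, has attribute C1, satisfies condition N.
Rules concluding "it qualifies for the prime rate": R4 needs "it is in state V"; R11 needs "it is conditionally approved"; R15 needs "it has a prior default" — none of these are established.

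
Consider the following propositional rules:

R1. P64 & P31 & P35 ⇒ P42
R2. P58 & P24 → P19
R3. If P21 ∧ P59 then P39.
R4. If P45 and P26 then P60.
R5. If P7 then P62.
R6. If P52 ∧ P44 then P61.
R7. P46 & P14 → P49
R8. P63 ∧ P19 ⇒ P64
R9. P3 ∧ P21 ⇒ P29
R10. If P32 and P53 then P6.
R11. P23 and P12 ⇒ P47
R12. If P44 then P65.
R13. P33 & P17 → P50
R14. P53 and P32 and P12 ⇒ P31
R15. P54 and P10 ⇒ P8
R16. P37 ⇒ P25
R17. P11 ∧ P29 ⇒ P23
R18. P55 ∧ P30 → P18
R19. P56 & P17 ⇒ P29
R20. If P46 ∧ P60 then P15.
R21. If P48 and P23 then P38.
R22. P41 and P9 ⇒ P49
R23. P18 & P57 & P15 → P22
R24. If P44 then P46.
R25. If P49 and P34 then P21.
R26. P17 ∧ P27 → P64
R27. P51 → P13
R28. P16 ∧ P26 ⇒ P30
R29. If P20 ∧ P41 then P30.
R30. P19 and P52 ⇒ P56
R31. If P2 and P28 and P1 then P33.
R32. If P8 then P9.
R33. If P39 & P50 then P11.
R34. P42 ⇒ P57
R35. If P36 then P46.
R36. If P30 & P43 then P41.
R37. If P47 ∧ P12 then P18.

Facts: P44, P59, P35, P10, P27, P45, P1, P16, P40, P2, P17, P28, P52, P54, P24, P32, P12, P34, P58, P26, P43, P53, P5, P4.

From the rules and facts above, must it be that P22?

P19  (by R2: P58, P24)
P60  (by R4: P45, P26)
P31  (by R14: P53, P32, P12)
P8  (by R15: P54, P10)
P46  (by R24: P44)
P64  (by R26: P17, P27)
P30  (by R28: P16, P26)
P56  (by R30: P19, P52)
P33  (by R31: P2, P28, P1)
P9  (by R32: P8)
P41  (by R36: P30, P43)
P42  (by R1: P64, P31, P35)
P50  (by R13: P33, P17)
P29  (by R19: P56, P17)
P15  (by R20: P46, P60)
P49  (by R22: P41, P9)
P21  (by R25: P49, P34)
P57  (by R34: P42)
P39  (by R3: P21, P59)
P11  (by R33: P39, P50)
P23  (by R17: P11, P29)
P47  (by R11: P23, P12)
P18  (by R37: P47, P12)
P22  (by R23: P18, P57, P15)

Yes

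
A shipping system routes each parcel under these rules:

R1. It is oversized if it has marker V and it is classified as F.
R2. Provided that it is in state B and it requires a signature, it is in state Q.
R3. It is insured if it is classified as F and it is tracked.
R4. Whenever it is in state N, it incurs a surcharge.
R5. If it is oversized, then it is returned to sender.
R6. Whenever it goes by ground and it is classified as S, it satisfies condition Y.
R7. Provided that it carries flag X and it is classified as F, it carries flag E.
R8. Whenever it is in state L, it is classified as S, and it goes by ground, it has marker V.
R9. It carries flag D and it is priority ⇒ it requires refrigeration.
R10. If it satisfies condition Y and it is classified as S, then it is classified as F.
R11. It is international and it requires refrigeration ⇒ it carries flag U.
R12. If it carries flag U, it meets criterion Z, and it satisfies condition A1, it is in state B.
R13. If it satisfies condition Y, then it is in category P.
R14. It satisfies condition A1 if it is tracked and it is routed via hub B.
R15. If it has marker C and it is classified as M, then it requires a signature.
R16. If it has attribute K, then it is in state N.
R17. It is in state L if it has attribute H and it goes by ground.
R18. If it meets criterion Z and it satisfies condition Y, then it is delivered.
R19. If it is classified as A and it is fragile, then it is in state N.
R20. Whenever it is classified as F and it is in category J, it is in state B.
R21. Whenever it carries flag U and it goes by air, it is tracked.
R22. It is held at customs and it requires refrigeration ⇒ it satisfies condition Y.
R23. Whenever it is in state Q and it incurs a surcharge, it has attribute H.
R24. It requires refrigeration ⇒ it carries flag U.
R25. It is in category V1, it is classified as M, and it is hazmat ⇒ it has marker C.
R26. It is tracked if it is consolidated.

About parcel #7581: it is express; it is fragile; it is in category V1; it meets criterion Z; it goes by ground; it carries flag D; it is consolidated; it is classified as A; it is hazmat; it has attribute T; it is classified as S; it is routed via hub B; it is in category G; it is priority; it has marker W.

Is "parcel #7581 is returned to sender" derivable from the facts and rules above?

Forward chaining from the given facts derives: satisfies condition Y, requires refrigeration, is classified as F, is in category P, is delivered, is in state N, carries flag U, is tracked, is insured, incurs a surcharge, satisfies condition A1, is in state B.
The only rule concluding "it is returned to sender" is R5, which needs "it is oversized"; that is never established.

No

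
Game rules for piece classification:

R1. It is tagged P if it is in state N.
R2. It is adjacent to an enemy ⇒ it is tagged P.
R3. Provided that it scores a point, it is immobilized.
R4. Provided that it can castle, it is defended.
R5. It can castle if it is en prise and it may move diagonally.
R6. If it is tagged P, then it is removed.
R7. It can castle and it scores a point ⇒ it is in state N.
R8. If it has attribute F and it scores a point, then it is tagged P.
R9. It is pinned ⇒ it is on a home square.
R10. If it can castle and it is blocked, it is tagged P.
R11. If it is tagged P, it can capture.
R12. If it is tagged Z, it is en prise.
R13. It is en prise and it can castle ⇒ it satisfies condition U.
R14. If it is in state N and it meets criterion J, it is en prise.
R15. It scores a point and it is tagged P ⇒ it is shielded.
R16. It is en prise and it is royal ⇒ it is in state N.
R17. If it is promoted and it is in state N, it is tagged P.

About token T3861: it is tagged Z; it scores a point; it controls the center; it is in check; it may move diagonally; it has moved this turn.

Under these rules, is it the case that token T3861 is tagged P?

Yes

By R12 (it is tagged Z): it is en prise.
By R5 (it is en prise, it may move diagonally): it can castle.
By R7 (it can castle, it scores a point): it is in state N.
By R1 (it is in state N): it is tagged P.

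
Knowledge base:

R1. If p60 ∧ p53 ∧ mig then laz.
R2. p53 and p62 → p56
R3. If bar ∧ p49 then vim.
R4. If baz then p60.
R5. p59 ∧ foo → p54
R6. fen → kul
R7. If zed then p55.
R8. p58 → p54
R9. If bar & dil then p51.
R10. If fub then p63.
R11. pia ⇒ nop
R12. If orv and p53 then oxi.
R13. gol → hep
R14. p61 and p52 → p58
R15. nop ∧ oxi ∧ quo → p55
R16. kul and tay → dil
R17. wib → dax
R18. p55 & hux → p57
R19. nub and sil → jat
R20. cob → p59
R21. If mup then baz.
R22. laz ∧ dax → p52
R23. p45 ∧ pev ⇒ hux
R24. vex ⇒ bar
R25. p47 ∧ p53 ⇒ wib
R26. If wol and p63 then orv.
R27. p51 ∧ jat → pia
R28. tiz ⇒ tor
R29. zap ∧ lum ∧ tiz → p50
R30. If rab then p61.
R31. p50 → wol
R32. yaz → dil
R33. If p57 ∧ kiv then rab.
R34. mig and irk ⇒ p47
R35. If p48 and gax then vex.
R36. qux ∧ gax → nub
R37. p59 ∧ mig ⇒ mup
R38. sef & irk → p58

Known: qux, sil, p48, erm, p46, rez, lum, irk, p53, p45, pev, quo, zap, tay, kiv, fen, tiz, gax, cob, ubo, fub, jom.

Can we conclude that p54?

No

Forward chaining from the given facts derives: kul, p63, dil, p59, hux, tor, p50, wol, vex, nub, jat, bar, orv, p51, oxi, pia, nop, p55, p57, rab, p61.
Rules concluding p54: R5 needs foo; R8 needs p58 — none of these are established.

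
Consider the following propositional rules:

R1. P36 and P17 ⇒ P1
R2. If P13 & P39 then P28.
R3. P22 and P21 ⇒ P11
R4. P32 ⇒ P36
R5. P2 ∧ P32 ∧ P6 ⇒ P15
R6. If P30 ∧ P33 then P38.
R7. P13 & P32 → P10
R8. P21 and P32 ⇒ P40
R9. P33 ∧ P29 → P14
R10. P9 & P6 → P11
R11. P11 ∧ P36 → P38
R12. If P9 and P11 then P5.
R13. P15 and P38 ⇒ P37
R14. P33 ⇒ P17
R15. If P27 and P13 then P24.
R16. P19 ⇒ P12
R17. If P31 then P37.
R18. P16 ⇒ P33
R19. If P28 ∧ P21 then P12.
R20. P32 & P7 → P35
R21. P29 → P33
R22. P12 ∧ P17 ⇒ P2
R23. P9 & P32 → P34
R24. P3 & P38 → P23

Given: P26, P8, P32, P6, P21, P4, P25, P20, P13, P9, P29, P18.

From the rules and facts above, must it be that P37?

Forward chaining from the given facts derives: P36, P10, P40, P11, P38, P5, P33, P34, P14, P17, P1.
Rules concluding P37: R13 needs P15; R17 needs P31 — none of these are established.

No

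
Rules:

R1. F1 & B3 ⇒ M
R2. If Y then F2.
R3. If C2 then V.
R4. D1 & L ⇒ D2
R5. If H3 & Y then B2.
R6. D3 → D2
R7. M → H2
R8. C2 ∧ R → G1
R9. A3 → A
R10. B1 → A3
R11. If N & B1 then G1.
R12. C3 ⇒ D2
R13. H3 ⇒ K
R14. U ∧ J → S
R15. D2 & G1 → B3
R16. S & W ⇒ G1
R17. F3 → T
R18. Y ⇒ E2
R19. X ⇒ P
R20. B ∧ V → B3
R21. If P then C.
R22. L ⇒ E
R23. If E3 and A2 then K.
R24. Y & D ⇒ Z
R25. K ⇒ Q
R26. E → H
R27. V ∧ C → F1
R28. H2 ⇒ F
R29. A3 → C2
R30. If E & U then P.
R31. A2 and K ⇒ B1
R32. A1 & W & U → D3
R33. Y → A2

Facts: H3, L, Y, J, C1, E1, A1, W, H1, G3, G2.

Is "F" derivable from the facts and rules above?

No

Forward chaining from the given facts derives: F2, B2, K, E2, E, Q, H, A2, B1, A3, C2, V, A.
The only rule concluding F is R28, which needs H2; that is never established.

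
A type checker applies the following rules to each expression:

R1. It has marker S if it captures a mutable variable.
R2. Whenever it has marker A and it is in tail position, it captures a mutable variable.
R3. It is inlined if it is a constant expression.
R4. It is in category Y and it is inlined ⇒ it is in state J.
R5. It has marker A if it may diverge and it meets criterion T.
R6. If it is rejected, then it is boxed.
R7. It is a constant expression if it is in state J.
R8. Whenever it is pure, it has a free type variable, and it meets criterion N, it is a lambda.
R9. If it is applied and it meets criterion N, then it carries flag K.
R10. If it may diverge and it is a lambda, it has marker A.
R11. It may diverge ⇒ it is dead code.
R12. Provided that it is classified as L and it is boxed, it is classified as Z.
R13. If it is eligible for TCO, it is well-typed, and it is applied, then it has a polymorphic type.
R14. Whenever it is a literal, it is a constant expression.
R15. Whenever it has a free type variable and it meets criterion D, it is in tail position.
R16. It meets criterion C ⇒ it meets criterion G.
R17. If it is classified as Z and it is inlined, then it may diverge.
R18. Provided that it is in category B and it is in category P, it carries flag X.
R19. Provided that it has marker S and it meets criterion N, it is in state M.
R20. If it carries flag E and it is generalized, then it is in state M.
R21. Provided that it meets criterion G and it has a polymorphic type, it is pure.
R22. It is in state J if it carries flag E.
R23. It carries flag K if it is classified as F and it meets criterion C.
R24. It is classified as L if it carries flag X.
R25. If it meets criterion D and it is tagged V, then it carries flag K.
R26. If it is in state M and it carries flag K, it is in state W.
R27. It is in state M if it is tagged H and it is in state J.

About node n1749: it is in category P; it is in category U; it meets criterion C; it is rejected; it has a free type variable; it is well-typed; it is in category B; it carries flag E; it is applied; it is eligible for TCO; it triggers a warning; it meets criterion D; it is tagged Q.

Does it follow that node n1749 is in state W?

Forward chaining from the given facts derives: is boxed, has a polymorphic type, is in tail position, meets criterion G, carries flag X, is pure, is in state J, is classified as L, is a constant expression, is classified as Z, is inlined, may diverge, is dead code.
The only rule concluding "it is in state W" is R26, which needs "it is in state M"; that is never established.

No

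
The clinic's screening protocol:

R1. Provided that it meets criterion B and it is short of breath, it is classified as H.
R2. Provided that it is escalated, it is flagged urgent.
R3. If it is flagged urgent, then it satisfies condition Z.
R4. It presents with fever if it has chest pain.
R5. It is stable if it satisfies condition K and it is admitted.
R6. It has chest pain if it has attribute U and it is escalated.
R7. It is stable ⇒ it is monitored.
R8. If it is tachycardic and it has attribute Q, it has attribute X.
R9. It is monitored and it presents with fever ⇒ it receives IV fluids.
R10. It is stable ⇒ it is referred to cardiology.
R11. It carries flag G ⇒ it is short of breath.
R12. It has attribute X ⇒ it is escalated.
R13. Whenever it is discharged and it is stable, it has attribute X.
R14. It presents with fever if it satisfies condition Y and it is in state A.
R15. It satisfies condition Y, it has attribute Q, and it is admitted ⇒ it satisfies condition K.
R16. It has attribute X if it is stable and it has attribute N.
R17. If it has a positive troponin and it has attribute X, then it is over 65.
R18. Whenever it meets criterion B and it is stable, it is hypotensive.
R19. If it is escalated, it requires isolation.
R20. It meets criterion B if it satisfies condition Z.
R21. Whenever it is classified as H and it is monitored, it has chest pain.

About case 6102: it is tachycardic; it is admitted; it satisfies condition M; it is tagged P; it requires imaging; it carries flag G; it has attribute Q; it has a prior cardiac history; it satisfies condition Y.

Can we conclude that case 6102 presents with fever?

Yes

By R8 (it is tachycardic, it has attribute Q): it has attribute X.
By R11 (it carries flag G): it is short of breath.
By R12 (it has attribute X): it is escalated.
By R15 (it satisfies condition Y, it has attribute Q, it is admitted): it satisfies condition K.
By R2 (it is escalated): it is flagged urgent.
By R3 (it is flagged urgent): it satisfies condition Z.
By R5 (it satisfies condition K, it is admitted): it is stable.
By R7 (it is stable): it is monitored.
By R20 (it satisfies condition Z): it meets criterion B.
By R1 (it meets criterion B, it is short of breath): it is classified as H.
By R21 (it is classified as H, it is monitored): it has chest pain.
By R4 (it has chest pain): it presents with fever.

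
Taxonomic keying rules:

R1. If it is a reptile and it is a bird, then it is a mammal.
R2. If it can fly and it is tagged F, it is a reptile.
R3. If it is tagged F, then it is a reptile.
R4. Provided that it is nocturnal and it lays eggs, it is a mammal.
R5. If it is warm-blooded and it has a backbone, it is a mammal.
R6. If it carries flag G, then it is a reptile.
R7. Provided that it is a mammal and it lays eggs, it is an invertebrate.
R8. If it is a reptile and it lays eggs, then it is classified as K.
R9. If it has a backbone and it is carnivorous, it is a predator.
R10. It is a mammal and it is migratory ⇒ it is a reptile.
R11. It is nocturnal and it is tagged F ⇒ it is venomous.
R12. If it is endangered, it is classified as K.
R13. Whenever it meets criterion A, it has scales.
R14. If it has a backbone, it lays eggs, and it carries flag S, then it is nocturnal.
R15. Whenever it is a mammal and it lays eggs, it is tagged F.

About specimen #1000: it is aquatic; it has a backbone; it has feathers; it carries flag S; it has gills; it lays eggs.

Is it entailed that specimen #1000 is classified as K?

By R14 (it has a backbone, it lays eggs, it carries flag S): it is nocturnal.
By R4 (it is nocturnal, it lays eggs): it is a mammal.
By R15 (it is a mammal, it lays eggs): it is tagged F.
By R3 (it is tagged F): it is a reptile.
By R8 (it is a reptile, it lays eggs): it is classified as K.

Yes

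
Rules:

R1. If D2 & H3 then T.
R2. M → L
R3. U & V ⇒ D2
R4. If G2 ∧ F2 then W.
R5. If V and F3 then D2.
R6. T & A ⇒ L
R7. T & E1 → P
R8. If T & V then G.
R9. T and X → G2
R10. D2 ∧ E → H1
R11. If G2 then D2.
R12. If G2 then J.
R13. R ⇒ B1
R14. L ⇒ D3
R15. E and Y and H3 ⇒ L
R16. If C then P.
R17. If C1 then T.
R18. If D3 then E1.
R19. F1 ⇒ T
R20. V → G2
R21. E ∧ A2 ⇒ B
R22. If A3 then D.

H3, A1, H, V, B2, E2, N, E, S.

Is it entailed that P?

No

Forward chaining from the given facts derives: G2, D2, J, T, G, H1.
Rules concluding P: R7 needs E1; R16 needs C — none of these are established.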